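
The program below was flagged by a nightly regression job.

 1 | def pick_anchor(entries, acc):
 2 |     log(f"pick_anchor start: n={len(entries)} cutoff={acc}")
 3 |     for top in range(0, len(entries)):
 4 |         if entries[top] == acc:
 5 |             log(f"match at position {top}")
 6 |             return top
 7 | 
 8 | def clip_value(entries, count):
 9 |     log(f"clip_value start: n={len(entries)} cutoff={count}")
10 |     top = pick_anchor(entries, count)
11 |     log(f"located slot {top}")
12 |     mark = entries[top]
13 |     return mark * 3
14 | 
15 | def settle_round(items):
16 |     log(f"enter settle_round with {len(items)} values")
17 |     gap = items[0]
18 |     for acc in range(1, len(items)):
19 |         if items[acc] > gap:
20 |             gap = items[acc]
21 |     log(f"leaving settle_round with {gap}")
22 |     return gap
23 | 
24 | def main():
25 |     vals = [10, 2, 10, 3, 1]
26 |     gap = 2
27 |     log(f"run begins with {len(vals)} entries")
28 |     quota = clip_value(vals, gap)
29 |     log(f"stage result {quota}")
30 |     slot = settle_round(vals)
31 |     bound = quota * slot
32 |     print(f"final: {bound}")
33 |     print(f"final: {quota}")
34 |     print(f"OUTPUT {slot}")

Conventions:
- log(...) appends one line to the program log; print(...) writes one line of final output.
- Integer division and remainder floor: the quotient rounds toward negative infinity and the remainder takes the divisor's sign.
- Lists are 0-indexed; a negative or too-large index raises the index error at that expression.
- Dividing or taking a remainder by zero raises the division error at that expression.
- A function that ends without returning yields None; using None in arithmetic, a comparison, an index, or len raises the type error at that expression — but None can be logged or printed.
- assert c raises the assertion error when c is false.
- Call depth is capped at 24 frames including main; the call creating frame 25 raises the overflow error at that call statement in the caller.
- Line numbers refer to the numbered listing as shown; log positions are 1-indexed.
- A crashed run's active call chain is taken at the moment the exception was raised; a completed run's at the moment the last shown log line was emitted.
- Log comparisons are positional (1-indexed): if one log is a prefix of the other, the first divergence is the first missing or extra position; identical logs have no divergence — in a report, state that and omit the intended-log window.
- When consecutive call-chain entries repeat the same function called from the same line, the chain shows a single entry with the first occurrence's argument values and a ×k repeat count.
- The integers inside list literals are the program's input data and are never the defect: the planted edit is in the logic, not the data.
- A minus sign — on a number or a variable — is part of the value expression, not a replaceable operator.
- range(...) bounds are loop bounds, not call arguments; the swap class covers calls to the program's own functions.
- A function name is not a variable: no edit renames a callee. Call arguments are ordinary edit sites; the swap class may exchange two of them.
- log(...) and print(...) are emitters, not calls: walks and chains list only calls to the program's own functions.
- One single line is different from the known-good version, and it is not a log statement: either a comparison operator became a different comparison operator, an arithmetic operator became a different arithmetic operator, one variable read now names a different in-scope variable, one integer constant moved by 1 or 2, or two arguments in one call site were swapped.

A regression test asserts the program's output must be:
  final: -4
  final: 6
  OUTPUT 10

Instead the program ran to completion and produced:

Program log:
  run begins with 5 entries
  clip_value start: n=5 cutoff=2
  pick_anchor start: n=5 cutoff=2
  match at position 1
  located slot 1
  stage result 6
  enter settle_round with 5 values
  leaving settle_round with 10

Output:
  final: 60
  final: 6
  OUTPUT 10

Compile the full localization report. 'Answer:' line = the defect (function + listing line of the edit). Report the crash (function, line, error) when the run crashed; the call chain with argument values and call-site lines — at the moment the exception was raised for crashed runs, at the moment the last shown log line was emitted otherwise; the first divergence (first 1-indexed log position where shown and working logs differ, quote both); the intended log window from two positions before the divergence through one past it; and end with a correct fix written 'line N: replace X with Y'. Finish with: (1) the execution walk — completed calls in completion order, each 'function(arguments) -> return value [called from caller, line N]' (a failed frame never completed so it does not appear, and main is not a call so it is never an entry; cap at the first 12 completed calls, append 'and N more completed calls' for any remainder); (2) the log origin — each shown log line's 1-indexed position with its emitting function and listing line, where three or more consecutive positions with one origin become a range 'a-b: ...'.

Answer: the defect is in main at line 31.
Key observation: Every logged value matches the working version; the printed result is what differs.
Call chain: main -> settle_round([10, 2, 10, 3, 1]) (called at line 30).
First divergence: there is none — every log position agrees.
Execution walk:
  pick_anchor([10, 2, 10, 3, 1], 2) -> 1  [called from clip_value, line 10]
  clip_value([10, 2, 10, 3, 1], 2) -> 6  [called from main, line 28]
  settle_round([10, 2, 10, 3, 1]) -> 10  [called from main, line 30]
Log origin:
  1: from main, line 27
  2: from clip_value, line 9
  3: from pick_anchor, line 2
  4: from pick_anchor, line 5
  5: from clip_value, line 11
  6: from main, line 29
  7: from settle_round, line 16
  8: from settle_round, line 21
A correct fix: line 31: replace `*` with `-`.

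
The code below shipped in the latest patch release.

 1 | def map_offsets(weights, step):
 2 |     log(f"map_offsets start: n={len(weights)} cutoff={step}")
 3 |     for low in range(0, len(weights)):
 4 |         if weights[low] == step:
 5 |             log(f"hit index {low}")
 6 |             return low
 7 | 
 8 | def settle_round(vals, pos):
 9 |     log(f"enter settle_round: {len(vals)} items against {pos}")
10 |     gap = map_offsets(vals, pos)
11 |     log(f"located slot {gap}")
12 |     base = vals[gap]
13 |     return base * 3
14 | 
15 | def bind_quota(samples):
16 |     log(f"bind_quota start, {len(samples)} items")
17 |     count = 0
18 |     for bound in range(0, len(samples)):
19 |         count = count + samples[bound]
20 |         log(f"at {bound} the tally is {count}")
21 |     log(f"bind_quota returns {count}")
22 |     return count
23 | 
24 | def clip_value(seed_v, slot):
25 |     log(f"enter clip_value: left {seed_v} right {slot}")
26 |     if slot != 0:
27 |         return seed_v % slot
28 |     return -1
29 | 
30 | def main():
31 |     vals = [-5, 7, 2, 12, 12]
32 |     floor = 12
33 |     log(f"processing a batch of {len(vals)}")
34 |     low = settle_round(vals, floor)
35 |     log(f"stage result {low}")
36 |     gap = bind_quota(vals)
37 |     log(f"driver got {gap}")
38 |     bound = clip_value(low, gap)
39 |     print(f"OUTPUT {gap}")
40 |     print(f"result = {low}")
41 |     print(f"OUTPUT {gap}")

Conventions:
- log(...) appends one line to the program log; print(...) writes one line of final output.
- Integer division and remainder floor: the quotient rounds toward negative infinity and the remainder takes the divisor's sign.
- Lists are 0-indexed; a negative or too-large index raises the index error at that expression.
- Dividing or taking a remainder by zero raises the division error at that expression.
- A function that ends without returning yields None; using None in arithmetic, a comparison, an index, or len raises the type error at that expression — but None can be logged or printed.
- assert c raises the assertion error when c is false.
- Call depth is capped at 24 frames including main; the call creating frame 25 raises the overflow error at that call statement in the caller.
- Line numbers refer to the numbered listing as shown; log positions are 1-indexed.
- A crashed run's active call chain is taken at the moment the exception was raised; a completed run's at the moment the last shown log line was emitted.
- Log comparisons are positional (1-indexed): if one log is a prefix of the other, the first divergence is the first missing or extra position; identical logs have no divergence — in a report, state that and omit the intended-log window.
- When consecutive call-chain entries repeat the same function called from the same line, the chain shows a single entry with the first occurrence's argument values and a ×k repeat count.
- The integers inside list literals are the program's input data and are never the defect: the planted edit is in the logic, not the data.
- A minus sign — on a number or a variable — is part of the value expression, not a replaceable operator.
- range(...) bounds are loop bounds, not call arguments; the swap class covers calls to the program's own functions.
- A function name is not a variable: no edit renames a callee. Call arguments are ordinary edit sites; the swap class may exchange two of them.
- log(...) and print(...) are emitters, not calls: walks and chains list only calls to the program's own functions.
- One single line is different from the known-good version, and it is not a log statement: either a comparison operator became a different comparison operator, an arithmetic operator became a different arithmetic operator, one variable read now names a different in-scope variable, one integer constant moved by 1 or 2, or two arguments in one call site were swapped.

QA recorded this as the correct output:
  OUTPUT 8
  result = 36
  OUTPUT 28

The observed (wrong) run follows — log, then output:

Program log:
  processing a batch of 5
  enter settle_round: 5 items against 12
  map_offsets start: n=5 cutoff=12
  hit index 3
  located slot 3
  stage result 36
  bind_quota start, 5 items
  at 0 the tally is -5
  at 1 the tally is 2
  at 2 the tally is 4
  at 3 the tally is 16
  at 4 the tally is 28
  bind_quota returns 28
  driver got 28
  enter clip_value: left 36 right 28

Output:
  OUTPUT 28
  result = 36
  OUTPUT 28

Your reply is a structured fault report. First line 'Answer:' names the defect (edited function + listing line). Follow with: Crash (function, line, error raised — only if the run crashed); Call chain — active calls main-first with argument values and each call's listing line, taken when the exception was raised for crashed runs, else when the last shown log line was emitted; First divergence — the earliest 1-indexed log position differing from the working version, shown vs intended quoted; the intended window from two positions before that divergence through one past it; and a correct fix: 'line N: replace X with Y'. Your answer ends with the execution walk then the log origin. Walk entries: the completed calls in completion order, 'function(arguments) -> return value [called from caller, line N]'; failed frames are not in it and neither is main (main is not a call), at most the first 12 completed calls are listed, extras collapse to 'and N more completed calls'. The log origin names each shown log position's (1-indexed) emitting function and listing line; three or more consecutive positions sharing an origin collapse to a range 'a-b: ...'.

Answer: the defect is in main at line 39.
Core observation: The logs agree in full; only the final output differs.
Call chain: main -> clip_value(36, 28) (called at line 38).
First divergence: none; the two logs match at every position.
Execution walk:
  map_offsets([-5, 7, 2, 12, 12], 12) -> 3  [called from settle_round, line 10]
  settle_round([-5, 7, 2, 12, 12], 12) -> 36  [called from main, line 34]
  bind_quota([-5, 7, 2, 12, 12]) -> 28  [called from main, line 36]
  clip_value(36, 28) -> 8  [called from main, line 38]
Log origins:
  1: from main, line 33
  2: from settle_round, line 9
  3: from map_offsets, line 2
  4: from map_offsets, line 5
  5: from settle_round, line 11
  6: from main, line 35
  7: from bind_quota, line 16
  8-12: from bind_quota, line 20
  13: from bind_quota, line 21
  14: from main, line 37
  15: from clip_value, line 25
A correct fix: line 39: replace `gap` with `bound`.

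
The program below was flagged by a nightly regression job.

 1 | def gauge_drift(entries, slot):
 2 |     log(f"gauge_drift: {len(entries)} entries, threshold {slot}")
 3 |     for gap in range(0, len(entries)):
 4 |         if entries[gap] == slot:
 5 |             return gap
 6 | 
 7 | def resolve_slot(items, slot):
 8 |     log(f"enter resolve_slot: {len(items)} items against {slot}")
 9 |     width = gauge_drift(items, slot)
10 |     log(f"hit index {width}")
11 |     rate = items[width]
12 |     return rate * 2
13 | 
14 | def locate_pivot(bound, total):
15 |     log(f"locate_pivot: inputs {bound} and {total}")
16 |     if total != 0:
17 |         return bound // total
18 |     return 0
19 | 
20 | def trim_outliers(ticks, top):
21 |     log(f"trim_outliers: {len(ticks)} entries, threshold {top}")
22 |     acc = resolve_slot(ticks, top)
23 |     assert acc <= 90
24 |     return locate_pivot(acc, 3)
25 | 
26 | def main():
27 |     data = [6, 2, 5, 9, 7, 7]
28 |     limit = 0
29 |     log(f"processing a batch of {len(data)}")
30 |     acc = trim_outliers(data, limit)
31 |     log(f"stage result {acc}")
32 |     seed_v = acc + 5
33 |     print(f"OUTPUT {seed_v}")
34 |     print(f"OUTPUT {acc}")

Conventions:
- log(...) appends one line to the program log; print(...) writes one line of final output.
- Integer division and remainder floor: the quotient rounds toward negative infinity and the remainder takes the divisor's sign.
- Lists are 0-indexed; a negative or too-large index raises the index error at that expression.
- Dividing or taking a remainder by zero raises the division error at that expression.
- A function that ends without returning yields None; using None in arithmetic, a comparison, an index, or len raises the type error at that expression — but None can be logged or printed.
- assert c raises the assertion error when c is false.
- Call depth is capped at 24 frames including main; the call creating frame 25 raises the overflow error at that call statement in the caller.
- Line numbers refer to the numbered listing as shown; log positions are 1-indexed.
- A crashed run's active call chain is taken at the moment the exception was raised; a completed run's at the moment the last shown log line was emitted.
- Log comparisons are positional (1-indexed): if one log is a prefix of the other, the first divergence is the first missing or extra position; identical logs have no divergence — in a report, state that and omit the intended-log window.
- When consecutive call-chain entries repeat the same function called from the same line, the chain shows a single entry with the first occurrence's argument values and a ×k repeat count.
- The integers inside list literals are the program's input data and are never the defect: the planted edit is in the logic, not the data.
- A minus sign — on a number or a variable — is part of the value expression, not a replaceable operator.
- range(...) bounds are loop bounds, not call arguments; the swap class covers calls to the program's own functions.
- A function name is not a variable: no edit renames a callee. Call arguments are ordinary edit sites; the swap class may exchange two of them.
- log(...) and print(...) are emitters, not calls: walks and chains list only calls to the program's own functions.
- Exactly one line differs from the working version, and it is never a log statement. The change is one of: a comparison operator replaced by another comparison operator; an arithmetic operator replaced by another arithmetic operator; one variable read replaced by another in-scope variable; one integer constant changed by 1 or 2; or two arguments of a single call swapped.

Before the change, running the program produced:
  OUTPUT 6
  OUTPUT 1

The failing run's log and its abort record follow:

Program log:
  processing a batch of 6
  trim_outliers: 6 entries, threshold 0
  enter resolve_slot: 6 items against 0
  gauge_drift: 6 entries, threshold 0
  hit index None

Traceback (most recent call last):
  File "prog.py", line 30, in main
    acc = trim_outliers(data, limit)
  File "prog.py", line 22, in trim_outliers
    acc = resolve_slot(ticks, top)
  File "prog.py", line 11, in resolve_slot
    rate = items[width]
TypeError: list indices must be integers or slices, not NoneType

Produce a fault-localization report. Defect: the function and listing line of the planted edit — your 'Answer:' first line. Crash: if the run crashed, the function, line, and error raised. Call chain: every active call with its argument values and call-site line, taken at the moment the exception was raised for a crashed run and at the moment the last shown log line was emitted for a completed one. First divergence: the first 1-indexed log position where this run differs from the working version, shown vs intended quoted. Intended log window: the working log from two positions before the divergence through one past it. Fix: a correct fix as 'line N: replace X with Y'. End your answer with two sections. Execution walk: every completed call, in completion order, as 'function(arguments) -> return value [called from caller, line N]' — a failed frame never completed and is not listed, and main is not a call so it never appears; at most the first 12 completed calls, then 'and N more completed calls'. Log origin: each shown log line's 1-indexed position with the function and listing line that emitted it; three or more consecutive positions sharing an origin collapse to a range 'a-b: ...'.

Answer: the defect is in main at line 28.
Core observation: Log line 2 is where behavior first shows: 'trim_outliers: 6 entries, threshold 0' appears instead of 'trim_outliers: 6 entries, threshold 2'.
Crash: resolve_slot, line 11, TypeError.
Call chain: main -> trim_outliers([6, 2, 5, 9, 7, 7], 0) (called at line 30) -> resolve_slot([6, 2, 5, 9, 7, 7], 0) (called at line 22).
First divergence: position 2 — shown 'trim_outliers: 6 entries, threshold 0', intended 'trim_outliers: 6 entries, threshold 2'.
Intended log window:
  1: processing a batch of 6
  2: trim_outliers: 6 entries, threshold 2
  3: enter resolve_slot: 6 items against 2
Execution walk:
  gauge_drift([6, 2, 5, 9, 7, 7], 0) -> None  [called from resolve_slot, line 9]
Log line origins:
  1 — main, line 29
  2 — trim_outliers, line 21
  3 — resolve_slot, line 8
  4 — gauge_drift, line 2
  5 — resolve_slot, line 10
A correct fix: line 28: replace `0` with `2`.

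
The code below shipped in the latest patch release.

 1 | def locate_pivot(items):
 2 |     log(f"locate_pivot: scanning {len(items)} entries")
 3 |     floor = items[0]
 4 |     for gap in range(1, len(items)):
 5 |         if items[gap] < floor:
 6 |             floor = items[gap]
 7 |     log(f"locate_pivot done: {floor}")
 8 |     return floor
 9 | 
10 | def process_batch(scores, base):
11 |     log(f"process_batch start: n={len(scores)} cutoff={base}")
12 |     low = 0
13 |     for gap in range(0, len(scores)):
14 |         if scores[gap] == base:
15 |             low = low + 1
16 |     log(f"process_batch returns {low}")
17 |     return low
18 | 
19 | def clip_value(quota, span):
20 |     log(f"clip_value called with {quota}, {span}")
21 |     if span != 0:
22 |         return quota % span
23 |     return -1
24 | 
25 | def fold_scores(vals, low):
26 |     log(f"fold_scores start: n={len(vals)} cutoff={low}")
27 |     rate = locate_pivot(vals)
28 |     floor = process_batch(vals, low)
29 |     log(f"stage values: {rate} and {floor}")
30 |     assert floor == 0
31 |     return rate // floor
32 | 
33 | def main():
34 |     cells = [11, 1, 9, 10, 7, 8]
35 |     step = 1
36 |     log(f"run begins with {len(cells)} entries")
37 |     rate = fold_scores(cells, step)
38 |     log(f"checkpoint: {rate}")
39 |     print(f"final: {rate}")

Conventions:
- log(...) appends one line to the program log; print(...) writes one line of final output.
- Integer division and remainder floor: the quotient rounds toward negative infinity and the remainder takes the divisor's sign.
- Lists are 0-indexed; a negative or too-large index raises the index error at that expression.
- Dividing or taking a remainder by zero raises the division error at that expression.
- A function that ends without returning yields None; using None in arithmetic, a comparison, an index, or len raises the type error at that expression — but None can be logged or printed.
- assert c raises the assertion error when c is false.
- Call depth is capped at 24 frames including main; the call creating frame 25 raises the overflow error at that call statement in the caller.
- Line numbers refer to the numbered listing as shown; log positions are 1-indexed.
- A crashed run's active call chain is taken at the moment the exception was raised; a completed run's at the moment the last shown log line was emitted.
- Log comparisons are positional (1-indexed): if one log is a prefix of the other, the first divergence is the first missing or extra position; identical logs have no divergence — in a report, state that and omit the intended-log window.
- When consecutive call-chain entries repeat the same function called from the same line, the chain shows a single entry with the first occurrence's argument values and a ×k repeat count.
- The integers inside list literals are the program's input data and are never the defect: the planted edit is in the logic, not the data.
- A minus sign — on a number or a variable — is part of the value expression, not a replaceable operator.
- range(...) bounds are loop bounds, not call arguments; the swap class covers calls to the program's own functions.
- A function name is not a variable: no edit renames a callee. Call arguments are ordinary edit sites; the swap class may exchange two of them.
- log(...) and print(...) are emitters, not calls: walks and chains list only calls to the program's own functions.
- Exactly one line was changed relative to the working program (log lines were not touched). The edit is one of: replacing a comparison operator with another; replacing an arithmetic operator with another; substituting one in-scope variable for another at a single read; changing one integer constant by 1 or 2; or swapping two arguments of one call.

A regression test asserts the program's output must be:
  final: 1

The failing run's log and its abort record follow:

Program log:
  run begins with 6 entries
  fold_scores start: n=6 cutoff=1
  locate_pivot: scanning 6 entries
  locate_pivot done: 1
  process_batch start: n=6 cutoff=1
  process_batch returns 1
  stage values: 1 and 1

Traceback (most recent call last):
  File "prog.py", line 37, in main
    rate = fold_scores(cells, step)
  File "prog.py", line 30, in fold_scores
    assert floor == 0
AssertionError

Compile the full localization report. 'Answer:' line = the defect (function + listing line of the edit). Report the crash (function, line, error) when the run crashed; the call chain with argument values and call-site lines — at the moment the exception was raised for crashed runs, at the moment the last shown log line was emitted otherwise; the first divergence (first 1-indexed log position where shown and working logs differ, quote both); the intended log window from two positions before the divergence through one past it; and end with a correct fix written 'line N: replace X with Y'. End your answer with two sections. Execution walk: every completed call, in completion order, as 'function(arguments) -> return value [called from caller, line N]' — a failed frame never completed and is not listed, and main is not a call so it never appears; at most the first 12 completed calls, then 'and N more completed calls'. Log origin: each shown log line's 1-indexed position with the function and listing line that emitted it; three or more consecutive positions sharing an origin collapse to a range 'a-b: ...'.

Answer: the defect is in fold_scores at line 30.
The tell: A complete run would log 'checkpoint: 1' next, but this one stopped at 7 lines.
Crash: fold_scores, line 30, AssertionError.
Call chain: main -> fold_scores([11, 1, 9, 10, 7, 8], 1) (called at line 37).
First divergence: position 8 (shown log ended at 7 lines; the working version continues: 'checkpoint: 1').
Intended log window:
  6: process_batch returns 1
  7: stage values: 1 and 1
  8: checkpoint: 1
Execution walk:
  locate_pivot([11, 1, 9, 10, 7, 8]) -> 1  [called from fold_scores, line 27]
  process_batch([11, 1, 9, 10, 7, 8], 1) -> 1  [called from fold_scores, line 28]
Origin of each log line:
  1: from main, line 36
  2: from fold_scores, line 26
  3: from locate_pivot, line 2
  4: from locate_pivot, line 7
  5: from process_batch, line 11
  6: from process_batch, line 16
  7: from fold_scores, line 29
A correct fix: line 30: replace `==` with `>`.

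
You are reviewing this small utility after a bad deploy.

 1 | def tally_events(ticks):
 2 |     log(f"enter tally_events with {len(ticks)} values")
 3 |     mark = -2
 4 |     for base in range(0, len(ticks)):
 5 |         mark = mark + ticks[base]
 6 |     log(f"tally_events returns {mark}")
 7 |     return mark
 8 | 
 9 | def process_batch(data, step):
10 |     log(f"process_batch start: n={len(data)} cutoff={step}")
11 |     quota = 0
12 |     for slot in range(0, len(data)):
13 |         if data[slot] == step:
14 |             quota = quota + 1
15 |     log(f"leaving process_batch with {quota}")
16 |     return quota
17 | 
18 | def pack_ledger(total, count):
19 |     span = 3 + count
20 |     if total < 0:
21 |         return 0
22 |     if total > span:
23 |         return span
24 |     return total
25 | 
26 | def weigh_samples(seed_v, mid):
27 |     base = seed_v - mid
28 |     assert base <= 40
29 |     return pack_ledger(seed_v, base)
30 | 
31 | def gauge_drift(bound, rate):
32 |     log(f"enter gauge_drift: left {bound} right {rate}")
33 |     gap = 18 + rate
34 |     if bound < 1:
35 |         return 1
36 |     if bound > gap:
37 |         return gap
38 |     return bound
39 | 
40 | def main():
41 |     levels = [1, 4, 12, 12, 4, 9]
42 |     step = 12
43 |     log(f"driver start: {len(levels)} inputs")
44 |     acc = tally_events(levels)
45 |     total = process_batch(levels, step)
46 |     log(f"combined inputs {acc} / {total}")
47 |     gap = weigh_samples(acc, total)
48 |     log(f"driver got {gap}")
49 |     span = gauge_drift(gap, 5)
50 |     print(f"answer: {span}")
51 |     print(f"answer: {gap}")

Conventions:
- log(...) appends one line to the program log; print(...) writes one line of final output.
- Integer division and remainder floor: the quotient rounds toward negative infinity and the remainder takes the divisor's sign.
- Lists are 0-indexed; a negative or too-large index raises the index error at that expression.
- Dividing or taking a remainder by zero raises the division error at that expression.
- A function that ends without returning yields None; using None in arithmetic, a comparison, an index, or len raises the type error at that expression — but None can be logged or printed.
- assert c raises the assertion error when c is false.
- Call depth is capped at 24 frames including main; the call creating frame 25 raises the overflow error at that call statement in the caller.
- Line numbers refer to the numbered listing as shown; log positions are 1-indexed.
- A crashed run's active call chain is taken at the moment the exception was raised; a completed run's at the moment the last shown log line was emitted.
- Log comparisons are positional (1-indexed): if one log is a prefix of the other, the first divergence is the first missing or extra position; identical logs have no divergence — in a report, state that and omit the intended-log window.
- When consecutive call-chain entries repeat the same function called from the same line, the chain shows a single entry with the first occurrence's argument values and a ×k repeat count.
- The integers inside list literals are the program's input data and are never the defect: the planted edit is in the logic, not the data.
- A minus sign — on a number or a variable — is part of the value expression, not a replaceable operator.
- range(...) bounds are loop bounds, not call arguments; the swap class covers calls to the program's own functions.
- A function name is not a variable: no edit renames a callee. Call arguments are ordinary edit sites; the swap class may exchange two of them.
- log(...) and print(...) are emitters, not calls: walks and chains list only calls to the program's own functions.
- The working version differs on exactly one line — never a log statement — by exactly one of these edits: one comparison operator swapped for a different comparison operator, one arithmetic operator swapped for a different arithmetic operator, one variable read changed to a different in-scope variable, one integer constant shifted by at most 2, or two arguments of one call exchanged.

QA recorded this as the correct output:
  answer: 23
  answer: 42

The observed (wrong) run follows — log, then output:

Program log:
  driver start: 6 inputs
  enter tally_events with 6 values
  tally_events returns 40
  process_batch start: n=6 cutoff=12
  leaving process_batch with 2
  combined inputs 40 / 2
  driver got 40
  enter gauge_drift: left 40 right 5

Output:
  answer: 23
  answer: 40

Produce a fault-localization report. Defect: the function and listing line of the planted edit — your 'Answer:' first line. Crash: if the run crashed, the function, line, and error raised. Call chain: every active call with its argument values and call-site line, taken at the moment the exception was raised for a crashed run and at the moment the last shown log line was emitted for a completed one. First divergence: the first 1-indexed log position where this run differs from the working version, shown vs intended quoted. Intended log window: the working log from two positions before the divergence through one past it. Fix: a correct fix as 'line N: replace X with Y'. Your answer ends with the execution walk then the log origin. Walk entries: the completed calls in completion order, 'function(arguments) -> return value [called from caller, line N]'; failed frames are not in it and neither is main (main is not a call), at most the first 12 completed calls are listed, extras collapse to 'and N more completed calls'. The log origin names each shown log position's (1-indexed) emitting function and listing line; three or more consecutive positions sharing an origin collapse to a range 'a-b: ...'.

Answer: the defect is in tally_events at line 3.
Key fact: The log first diverges at position 3: the faulty run prints 'tally_events returns 40' where the working version prints 'tally_events returns 42'.
Call chain: main -> gauge_drift(40, 5) (called at line 49).
First divergence: position 3 — shown 'tally_events returns 40', intended 'tally_events returns 42'.
Intended log window:
  1: driver start: 6 inputs
  2: enter tally_events with 6 values
  3: tally_events returns 42
  4: process_batch start: n=6 cutoff=12
Execution walk:
  tally_events([1, 4, 12, 12, 4, 9]) -> 40  [called from main, line 44]
  process_batch([1, 4, 12, 12, 4, 9], 12) -> 2  [called from main, line 45]
  pack_ledger(40, 38) -> 40  [called from weigh_samples, line 29]
  weigh_samples(40, 2) -> 40  [called from main, line 47]
  gauge_drift(40, 5) -> 23  [called from main, line 49]
Log origin:
  1: from main, line 43
  2: from tally_events, line 2
  3: from tally_events, line 6
  4: from process_batch, line 10
  5: from process_batch, line 15
  6: from main, line 46
  7: from main, line 48
  8: from gauge_drift, line 32
A correct fix: line 3: replace `-2` with `0`.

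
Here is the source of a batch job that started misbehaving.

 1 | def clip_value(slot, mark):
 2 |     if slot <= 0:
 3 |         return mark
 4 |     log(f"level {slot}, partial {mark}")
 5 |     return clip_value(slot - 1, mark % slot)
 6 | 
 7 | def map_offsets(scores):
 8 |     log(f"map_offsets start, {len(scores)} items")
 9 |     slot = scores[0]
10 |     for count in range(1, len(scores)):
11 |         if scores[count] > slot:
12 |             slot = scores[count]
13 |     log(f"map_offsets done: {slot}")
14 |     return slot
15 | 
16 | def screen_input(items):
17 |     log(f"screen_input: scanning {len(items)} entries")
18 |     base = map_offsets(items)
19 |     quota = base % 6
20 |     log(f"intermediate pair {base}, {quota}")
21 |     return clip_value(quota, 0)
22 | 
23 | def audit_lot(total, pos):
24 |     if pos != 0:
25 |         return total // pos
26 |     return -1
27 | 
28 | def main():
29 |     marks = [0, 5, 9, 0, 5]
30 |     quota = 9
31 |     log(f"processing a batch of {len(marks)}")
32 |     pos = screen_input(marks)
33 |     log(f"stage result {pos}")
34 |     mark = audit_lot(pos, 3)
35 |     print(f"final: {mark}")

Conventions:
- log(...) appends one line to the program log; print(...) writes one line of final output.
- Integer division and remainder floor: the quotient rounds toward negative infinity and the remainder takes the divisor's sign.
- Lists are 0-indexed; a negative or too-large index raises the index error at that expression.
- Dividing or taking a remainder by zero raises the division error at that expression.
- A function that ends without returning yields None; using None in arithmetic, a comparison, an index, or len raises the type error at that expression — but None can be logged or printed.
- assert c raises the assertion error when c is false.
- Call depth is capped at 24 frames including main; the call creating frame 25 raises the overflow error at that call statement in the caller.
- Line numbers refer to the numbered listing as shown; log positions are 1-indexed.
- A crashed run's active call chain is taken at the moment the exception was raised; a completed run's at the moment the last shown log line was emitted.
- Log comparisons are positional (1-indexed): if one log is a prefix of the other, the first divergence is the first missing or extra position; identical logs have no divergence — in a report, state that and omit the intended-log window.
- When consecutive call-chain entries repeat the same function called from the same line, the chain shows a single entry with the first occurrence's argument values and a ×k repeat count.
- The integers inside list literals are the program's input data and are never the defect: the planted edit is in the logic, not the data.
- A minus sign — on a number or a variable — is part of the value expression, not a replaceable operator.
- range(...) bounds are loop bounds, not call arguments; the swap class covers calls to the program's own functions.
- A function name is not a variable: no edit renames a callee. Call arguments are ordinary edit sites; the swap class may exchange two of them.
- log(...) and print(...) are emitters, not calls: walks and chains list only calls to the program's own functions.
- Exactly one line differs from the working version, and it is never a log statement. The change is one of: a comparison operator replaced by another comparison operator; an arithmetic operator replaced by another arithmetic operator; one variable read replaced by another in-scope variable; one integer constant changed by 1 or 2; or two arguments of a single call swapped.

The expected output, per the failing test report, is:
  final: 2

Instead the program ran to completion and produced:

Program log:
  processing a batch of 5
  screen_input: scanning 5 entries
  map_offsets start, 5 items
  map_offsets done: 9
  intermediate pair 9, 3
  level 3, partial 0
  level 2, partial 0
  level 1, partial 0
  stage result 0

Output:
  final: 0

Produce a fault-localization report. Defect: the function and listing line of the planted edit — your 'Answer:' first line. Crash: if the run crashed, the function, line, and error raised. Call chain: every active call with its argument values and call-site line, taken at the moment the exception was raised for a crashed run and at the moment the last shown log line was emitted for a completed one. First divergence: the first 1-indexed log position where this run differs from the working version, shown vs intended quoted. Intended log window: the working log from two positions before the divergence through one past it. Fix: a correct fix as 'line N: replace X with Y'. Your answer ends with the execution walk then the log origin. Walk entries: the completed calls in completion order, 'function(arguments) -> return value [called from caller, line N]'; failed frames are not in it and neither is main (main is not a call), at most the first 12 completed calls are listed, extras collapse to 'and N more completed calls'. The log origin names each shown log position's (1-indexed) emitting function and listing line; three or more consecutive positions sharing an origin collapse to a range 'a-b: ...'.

Answer: the defect is in clip_value at line 5.
Key fact: The log first diverges at position 7: the faulty run prints 'level 2, partial 0' where the working version prints 'level 2, partial 3'.
Call chain: main.
First divergence: position 7; shown 'level 2, partial 0' vs intended 'level 2, partial 3'.
Intended log window:
  5: intermediate pair 9, 3
  6: level 3, partial 0
  7: level 2, partial 3
  8: level 1, partial 5
Execution walk:
  map_offsets([0, 5, 9, 0, 5]) -> 9  [called from screen_input, line 18]
  clip_value(0, 0) -> 0  [called from clip_value, line 5]
  clip_value(1, 0) -> 0  [called from clip_value, line 5]
  clip_value(2, 0) -> 0  [called from clip_value, line 5]
  clip_value(3, 0) -> 0  [called from screen_input, line 21]
  screen_input([0, 5, 9, 0, 5]) -> 0  [called from main, line 32]
  audit_lot(0, 3) -> 0  [called from main, line 34]
Log origin:
  1 — main, line 31
  2 — screen_input, line 17
  3 — map_offsets, line 8
  4 — map_offsets, line 13
  5 — screen_input, line 20
  6-8 — clip_value, line 4
  9 — main, line 33
A correct fix: line 5: replace `%` with `+`.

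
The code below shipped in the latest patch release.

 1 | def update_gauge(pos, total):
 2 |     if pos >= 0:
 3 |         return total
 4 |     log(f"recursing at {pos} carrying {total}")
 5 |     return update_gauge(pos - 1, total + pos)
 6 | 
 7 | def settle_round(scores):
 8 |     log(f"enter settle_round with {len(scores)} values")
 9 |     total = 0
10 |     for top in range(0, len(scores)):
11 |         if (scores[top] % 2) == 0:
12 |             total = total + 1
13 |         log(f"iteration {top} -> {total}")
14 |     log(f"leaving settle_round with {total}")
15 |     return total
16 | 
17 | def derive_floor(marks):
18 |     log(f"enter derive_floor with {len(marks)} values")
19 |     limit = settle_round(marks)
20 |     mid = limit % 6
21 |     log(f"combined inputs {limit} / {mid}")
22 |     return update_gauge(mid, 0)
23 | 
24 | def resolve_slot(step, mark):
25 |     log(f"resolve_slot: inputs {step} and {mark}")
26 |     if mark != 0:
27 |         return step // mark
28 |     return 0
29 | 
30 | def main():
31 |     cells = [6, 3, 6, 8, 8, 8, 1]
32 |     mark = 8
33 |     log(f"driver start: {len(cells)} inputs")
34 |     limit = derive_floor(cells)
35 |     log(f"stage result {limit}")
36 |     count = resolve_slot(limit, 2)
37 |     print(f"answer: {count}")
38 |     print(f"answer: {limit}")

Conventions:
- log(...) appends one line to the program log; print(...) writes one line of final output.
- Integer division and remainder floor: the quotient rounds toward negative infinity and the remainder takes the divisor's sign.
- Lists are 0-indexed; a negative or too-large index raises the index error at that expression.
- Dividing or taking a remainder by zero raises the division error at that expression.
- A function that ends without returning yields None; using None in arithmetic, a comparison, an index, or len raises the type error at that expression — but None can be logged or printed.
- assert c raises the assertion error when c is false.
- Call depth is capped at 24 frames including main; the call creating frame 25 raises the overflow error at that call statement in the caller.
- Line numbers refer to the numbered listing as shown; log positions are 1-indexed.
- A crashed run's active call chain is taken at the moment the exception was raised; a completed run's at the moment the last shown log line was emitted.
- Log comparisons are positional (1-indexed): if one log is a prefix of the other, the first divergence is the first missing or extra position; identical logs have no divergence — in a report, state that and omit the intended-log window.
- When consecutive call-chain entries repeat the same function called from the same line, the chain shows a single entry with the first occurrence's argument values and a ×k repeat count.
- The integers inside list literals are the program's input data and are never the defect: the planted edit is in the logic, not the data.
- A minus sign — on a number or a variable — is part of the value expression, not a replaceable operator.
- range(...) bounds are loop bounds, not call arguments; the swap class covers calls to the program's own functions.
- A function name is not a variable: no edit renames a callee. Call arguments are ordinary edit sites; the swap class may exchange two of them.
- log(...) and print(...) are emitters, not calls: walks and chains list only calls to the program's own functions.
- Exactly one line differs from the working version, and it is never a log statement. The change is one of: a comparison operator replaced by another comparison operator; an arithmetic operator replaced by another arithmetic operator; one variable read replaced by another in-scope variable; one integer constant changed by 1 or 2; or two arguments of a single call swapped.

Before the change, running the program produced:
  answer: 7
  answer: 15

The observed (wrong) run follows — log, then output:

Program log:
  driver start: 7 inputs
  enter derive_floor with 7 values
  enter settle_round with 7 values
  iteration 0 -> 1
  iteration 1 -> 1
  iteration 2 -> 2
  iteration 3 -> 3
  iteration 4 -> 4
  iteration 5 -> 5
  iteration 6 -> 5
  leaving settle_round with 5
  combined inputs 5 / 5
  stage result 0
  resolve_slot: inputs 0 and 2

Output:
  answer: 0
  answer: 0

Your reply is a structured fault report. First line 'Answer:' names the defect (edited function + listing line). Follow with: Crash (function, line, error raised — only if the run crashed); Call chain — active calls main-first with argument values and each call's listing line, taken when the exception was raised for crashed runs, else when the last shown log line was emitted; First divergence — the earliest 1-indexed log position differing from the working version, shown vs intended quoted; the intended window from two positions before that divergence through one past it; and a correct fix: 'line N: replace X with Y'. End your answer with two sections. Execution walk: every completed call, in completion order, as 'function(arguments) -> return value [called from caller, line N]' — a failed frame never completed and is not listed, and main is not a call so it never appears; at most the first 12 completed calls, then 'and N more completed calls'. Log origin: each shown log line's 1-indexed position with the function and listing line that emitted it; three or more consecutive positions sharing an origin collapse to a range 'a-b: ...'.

Answer: the defect is in update_gauge at line 2.
Key fact: The earliest visible damage is log position 13 — 'stage result 0' rather than the intended 'recursing at 5 carrying 0'.
Call chain: main -> resolve_slot(0, 2) (called at line 36).
First divergence: position 13 — shown 'stage result 0', intended 'recursing at 5 carrying 0'.
Intended log window:
  11: leaving settle_round with 5
  12: combined inputs 5 / 5
  13: recursing at 5 carrying 0
  14: recursing at 4 carrying 5
Execution walk:
  settle_round([6, 3, 6, 8, 8, 8, 1]) -> 5  [called from derive_floor, line 19]
  update_gauge(5, 0) -> 0  [called from derive_floor, line 22]
  derive_floor([6, 3, 6, 8, 8, 8, 1]) -> 0  [called from main, line 34]
  resolve_slot(0, 2) -> 0  [called from main, line 36]
Log origin:
  1: emitted by main (line 33)
  2: emitted by derive_floor (line 18)
  3: emitted by settle_round (line 8)
  4-10: emitted by settle_round (line 13)
  11: emitted by settle_round (line 14)
  12: emitted by derive_floor (line 21)
  13: emitted by main (line 35)
  14: emitted by resolve_slot (line 25)
A correct fix: line 2: replace `>=` with `<=`.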